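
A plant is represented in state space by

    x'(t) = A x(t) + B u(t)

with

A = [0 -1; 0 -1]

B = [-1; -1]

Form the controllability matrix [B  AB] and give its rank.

1

AB = [[1], [1]]
Controllability matrix C = [B  AB] = [[-1, 1], [-1, 1]]
Every column of C is a scalar multiple of column 1 = [-1, -1] (multipliers 1, -1), so the columns span a one-dimensional space.
C ≠ 0, hence rank(C) = 1.
rank(C) = 1 < n = 2, so the pair (A, B) is not completely controllable.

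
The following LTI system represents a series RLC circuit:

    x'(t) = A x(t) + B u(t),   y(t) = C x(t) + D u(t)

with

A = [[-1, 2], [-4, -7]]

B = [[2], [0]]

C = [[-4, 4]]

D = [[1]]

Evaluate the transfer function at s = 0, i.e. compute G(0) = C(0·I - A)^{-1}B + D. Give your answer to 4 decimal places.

-4.8667

G(0) = C(-A)^{-1}B + D = -C A^{-1} B + D.
det A = 15, so A^{-1} = (1/15)·adj(A) = [[-7/15, -2/15], [4/15, -1/15]]
A^{-1} B = [-14/15, 8/15]^T
C A^{-1} B = 88/15
G(0) = D - C A^{-1} B = 1 - (88/15) = -73/15 ≈ -4.8667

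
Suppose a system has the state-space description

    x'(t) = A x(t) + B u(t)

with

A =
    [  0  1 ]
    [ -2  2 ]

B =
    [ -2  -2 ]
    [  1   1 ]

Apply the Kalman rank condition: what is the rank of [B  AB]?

AB = [[1, 1], [6, 6]]
Controllability matrix C = [B  AB] = [[-2, -2, 1, 1], [1, 1, 6, 6]]
Take the 2×2 submatrix of C formed by columns 1, 3: [[-2, 1], [1, 6]]. Its determinant is (-2)·6 - 1·1 = -12 - 1 = -13 ≠ 0.
So rank(C) ≥ 2; since C has 2 rows, rank(C) = 2.
rank(C) = 2 = n, so the pair (A, B) is completely controllable.

2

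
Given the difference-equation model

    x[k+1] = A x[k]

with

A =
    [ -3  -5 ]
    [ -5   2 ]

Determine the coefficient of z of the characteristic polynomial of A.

1

For a 2×2 matrix, det(zI - A) = z^2 - (tr A)z + det A.
tr A = -1, det A = -31.
So p(z) = z^2 + z - 31.
The coefficient of z is 1.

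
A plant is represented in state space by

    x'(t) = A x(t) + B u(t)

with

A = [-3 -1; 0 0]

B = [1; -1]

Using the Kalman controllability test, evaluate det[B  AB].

AB = [[-2], [0]]
Controllability matrix C = [B  AB] = [[1, -2], [-1, 0]]
det(C) = 1·0 - (-2)·(-1) = 0 - 2 = -2
Since det(C) ≠ 0, rank(C) = 2 and the system is completely controllable.

-2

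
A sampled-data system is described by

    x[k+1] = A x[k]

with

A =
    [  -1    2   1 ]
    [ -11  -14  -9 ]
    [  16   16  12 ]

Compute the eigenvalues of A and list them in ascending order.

det(zI - A) = z^3 - (tr A)z^2 + (M11 + M22 + M33)z - det A, where Mii is the 2×2 principal minor of A obtained by deleting row i and column i.
tr A = (-1) + (-14) + 12 = -3; M11 = (-14)·12 - (-9)·16 = -168 - (-144) = -24; M22 = (-1)·12 - 1·16 = -12 - 16 = -28; M33 = (-1)·(-14) - 2·(-11) = 14 - (-22) = 36; sum of minors = -16.
det A = (-1)·((-14)·12 - (-9)·16) - 2·((-11)·12 - (-9)·16) + 1·((-11)·16 - (-14)·16) = (-1)·(-24) - 2·12 + 1·48 = 48.
So p(z) = det(zI - A) = z^3 + 3z^2 - 16z - 48.
Rational-root test: any integer root divides -48. Testing small divisors, z = -3 works: p(-3) = -27 + 27 + 48 + (-48) = 0, so (z + 3) is a factor.
Dividing, p(z) = (z + 3)(z^2 - 16).
Factor z^2 - 16: two numbers with sum 0 and product -16 are 4 and -4, so z^2 - 16 = (z - 4)(z + 4).
Hence p(z) = (z - 4) (z + 3) (z + 4), with roots -4, -3, 4.

-4, -3, 4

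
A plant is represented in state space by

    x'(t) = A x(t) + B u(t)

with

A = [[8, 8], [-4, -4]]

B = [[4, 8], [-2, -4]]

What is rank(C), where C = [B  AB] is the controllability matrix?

1

AB = [[16, 32], [-8, -16]]
Controllability matrix C = [B  AB] = [[4, 8, 16, 32], [-2, -4, -8, -16]]
Every column of C is a scalar multiple of column 1 = [4, -2] (multipliers 1, 2, 4, 8), so the columns span a one-dimensional space.
C ≠ 0, hence rank(C) = 1.
rank(C) = 1 < n = 2, so the pair (A, B) is not completely controllable.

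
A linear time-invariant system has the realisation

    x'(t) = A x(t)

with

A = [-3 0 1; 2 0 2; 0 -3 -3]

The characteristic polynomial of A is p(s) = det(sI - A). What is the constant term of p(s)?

Expand det(sI - A) for the 3×3 matrix.
p(s) = s^3 + 6s^2 + 15s + 24.
(Check: constant term = det(-A) = (-1)^3 det A = 24; coefficient of s^2 = -tr A = 6.)
The constant term is 24.

24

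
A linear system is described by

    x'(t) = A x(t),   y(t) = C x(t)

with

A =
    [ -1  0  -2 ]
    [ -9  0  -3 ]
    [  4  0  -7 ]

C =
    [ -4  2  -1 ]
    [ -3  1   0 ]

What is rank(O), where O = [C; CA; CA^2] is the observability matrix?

2

CA = [[-18, 0, 9], [-6, 0, 3]]
CA^2 = [[54, 0, -27], [18, 0, -9]]
Observability matrix O = [C; CA; CA^2] = [[-4, 2, -1], [-3, 1, 0], [-18, 0, 9], [-6, 0, 3], [54, 0, -27], [18, 0, -9]]
The columns c1, c2, c3 of O are linearly dependent: c1 + 3·c2 + 2·c3 = 0 (check each entry), so rank(O) ≤ 2.
The 2×2 minor from rows 1, 2, columns 1, 2 is (-4)·1 - 2·(-3) = -4 - (-6) = 2 ≠ 0, so rank(O) = 2.
rank(O) = 2 < n = 3, so the pair (A, C) is not completely observable.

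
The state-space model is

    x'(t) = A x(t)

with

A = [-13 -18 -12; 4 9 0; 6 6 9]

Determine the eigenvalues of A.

-3, 3, 5

det(sI - A) = s^3 - (tr A)s^2 + (M11 + M22 + M33)s - det A, where Mii is the 2×2 principal minor of A obtained by deleting row i and column i.
tr A = (-13) + 9 + 9 = 5; M11 = 9·9 - 0·6 = 81 - 0 = 81; M22 = (-13)·9 - (-12)·6 = -117 - (-72) = -45; M33 = (-13)·9 - (-18)·4 = -117 - (-72) = -45; sum of minors = -9.
det A = (-13)·(9·9 - 0·6) - (-18)·(4·9 - 0·6) + (-12)·(4·6 - 9·6) = (-13)·81 - (-18)·36 + (-12)·(-30) = -45.
So p(s) = det(sI - A) = s^3 - 5s^2 - 9s + 45.
Rational-root test: any integer root divides 45. Testing small divisors, s = -3 works: p(-3) = -27 + (-45) + 27 + 45 = 0, so (s + 3) is a factor.
Dividing, p(s) = (s + 3)(s^2 - 8s + 15).
Factor s^2 - 8s + 15: two numbers with sum 8 and product 15 are 5 and 3, so s^2 - 8s + 15 = (s - 5)(s - 3).
Hence p(s) = (s - 5) (s - 3) (s + 3), with roots -3, 3, 5.
At least one eigenvalue has non-negative real part, so the system is not asymptotically stable.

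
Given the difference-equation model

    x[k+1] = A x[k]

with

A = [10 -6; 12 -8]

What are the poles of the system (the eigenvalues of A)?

-2, 4

det(zI - A) = z^2 - (tr A)z + det A, with tr A = 10 + (-8) = 2 and det A = 10·(-8) - (-6)·12 = -80 - (-72) = -8.
So p(z) = det(zI - A) = z^2 - 2z - 8.
Factor z^2 - 2z - 8: two numbers with sum 2 and product -8 are 4 and -2, so z^2 - 2z - 8 = (z - 4)(z + 2).
Hence p(z) = (z - 4) (z + 2), with roots -2, 4.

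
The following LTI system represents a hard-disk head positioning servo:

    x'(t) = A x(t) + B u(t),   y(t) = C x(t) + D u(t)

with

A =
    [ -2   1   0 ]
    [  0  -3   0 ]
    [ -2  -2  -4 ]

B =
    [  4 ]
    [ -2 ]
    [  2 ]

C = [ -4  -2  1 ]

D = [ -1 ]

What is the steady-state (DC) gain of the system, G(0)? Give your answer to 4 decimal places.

-6.3333

G(0) = C(-A)^{-1}B + D = -C A^{-1} B + D.
det A = -24, so A^{-1} = (1/-24)·adj(A) = [[-1/2, -1/6, 0], [0, -1/3, 0], [1/4, 1/4, -1/4]]
A^{-1} B = [-5/3, 2/3, 0]^T
C A^{-1} B = 16/3
G(0) = D - C A^{-1} B = -1 - (16/3) = -19/3 ≈ -6.3333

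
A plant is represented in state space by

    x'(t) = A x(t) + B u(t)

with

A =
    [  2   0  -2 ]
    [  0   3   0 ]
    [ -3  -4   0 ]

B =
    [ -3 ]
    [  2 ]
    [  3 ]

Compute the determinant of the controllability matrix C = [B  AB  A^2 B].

-106

AB = [[-12], [6], [1]]
A^2B = [[-26], [18], [12]]
Controllability matrix C = [B  AB  A^2B] = [[-3, -12, -26], [2, 6, 18], [3, 1, 12]]
Expanding along the first row, det(C) = (-3)·(6·12 - 18·1) - (-12)·(2·12 - 18·3) + (-26)·(2·1 - 6·3) = (-3)·54 - (-12)·(-30) + (-26)·(-16) = -106
Since det(C) ≠ 0, rank(C) = 3 and the system is completely controllable.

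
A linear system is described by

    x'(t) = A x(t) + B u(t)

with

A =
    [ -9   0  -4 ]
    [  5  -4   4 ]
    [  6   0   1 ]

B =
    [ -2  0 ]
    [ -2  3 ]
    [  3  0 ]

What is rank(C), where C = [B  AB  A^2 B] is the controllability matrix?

AB = [[6, 0], [10, -12], [-9, 0]]
A^2B = [[-18, 0], [-46, 48], [27, 0]]
Controllability matrix C = [B  AB  A^2B] = [[-2, 0, 6, 0, -18, 0], [-2, 3, 10, -12, -46, 48], [3, 0, -9, 0, 27, 0]]
The rows r1, r2, r3 of C are linearly dependent: 3·r1 + 2·r3 = 0 (check each entry), so rank(C) ≤ 2.
The 2×2 minor from rows 1, 2, columns 1, 2 is (-2)·3 - 0·(-2) = -6 - 0 = -6 ≠ 0, so rank(C) = 2.
rank(C) = 2 < n = 3, so the pair (A, B) is not completely controllable.

2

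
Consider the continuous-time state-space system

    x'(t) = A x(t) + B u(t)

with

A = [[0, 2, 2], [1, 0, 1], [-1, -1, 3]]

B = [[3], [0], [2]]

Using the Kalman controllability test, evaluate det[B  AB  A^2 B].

-167

AB = [[4], [5], [3]]
A^2B = [[16], [7], [0]]
Controllability matrix C = [B  AB  A^2B] = [[3, 4, 16], [0, 5, 7], [2, 3, 0]]
Expanding along the first row, det(C) = 3·(5·0 - 7·3) - 4·(0·0 - 7·2) + 16·(0·3 - 5·2) = 3·(-21) - 4·(-14) + 16·(-10) = -167
Since det(C) ≠ 0, rank(C) = 3 and the system is completely controllable.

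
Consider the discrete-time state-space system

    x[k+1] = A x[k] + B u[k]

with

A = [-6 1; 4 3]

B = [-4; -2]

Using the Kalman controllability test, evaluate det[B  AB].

AB = [[22], [-22]]
Controllability matrix C = [B  AB] = [[-4, 22], [-2, -22]]
det(C) = (-4)·(-22) - 22·(-2) = 88 - (-44) = 132
Since det(C) ≠ 0, rank(C) = 2 and the system is completely controllable.

132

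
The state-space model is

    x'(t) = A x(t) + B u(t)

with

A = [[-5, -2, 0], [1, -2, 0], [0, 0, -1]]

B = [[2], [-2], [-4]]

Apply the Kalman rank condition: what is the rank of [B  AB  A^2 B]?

AB = [[-6], [6], [4]]
A^2B = [[18], [-18], [-4]]
Controllability matrix C = [B  AB  A^2B] = [[2, -6, 18], [-2, 6, -18], [-4, 4, -4]]
The rows r1, r2, r3 of C are linearly dependent: r1 + r2 = 0 (check each entry), so rank(C) ≤ 2.
The 2×2 minor from rows 1, 3, columns 1, 2 is 2·4 - (-6)·(-4) = 8 - 24 = -16 ≠ 0, so rank(C) = 2.
rank(C) = 2 < n = 3, so the pair (A, B) is not completely controllable.

2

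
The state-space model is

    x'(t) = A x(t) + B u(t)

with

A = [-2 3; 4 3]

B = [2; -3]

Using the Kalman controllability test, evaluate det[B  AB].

AB = [[-13], [-1]]
Controllability matrix C = [B  AB] = [[2, -13], [-3, -1]]
det(C) = 2·(-1) - (-13)·(-3) = -2 - 39 = -41
Since det(C) ≠ 0, rank(C) = 2 and the system is completely controllable.

-41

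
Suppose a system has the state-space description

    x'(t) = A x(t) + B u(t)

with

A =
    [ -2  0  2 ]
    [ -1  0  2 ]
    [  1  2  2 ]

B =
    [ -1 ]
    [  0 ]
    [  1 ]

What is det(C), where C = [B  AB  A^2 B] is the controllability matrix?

AB = [[4], [3], [1]]
A^2B = [[-6], [-2], [12]]
Controllability matrix C = [B  AB  A^2B] = [[-1, 4, -6], [0, 3, -2], [1, 1, 12]]
Expanding along the first row, det(C) = (-1)·(3·12 - (-2)·1) - 4·(0·12 - (-2)·1) + (-6)·(0·1 - 3·1) = (-1)·38 - 4·2 + (-6)·(-3) = -28
Since det(C) ≠ 0, rank(C) = 3 and the system is completely controllable.

-28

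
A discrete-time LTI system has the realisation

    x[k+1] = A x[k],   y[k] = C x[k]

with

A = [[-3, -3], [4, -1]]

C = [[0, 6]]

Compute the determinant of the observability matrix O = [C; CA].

-144

CA = [[24, -6]]
Observability matrix O = [C; CA] = [[0, 6], [24, -6]]
det(O) = 0·(-6) - 6·24 = 0 - 144 = -144
Since det(O) ≠ 0, rank(O) = 2 and the system is completely observable.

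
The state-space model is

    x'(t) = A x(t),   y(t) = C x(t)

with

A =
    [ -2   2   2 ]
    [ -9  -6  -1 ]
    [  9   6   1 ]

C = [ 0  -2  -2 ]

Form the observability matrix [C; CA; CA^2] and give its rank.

1

CA = [[0, 0, 0]]
CA^2 = [[0, 0, 0]]
Observability matrix O = [C; CA; CA^2] = [[0, -2, -2], [0, 0, 0], [0, 0, 0]]
Every row of O is a scalar multiple of row 1 = [0, -2, -2] (multipliers 1, 0, 0), so the rows span a one-dimensional space.
O ≠ 0, hence rank(O) = 1.
rank(O) = 1 < n = 3, so the pair (A, C) is not completely observable.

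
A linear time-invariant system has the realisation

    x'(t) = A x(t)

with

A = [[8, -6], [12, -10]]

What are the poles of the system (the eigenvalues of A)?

det(sI - A) = s^2 - (tr A)s + det A, with tr A = 8 + (-10) = -2 and det A = 8·(-10) - (-6)·12 = -80 - (-72) = -8.
So p(s) = det(sI - A) = s^2 + 2s - 8.
Factor s^2 + 2s - 8: two numbers with sum -2 and product -8 are 2 and -4, so s^2 + 2s - 8 = (s - 2)(s + 4).
Hence p(s) = (s - 2) (s + 4), with roots -4, 2.
At least one eigenvalue has non-negative real part, so the system is not asymptotically stable.

-4, 2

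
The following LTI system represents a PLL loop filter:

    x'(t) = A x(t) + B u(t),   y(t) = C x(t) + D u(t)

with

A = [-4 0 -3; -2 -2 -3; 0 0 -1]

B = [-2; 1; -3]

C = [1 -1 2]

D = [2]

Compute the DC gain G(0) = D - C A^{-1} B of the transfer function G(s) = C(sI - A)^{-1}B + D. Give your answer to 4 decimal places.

G(0) = C(-A)^{-1}B + D = -C A^{-1} B + D.
det A = -8, so A^{-1} = (1/-8)·adj(A) = [[-1/4, 0, 3/4], [1/4, -1/2, 3/4], [0, 0, -1]]
A^{-1} B = [-7/4, -13/4, 3]^T
C A^{-1} B = 15/2
G(0) = D - C A^{-1} B = 2 - (15/2) = -11/2 ≈ -5.5000

-5.5000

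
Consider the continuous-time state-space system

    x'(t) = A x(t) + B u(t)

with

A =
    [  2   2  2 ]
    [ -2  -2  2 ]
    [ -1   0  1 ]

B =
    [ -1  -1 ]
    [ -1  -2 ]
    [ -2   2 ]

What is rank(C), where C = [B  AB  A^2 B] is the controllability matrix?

AB = [[-8, -2], [0, 10], [-1, 3]]
A^2B = [[-18, 22], [14, -10], [7, 5]]
Controllability matrix C = [B  AB  A^2B] = [[-1, -1, -8, -2, -18, 22], [-1, -2, 0, 10, 14, -10], [-2, 2, -1, 3, 7, 5]]
Take the 3×3 submatrix of C formed by columns 1, 2, 3: [[-1, -1, -8], [-1, -2, 0], [-2, 2, -1]]. Its determinant is (-1)·((-2)·(-1) - 0·2) - (-1)·((-1)·(-1) - 0·(-2)) + (-8)·((-1)·2 - (-2)·(-2)) = (-1)·2 - (-1)·1 + (-8)·(-6) = 47 ≠ 0.
So rank(C) ≥ 3; since C has 3 rows, rank(C) = 3.
rank(C) = 3 = n, so the pair (A, B) is completely controllable.

3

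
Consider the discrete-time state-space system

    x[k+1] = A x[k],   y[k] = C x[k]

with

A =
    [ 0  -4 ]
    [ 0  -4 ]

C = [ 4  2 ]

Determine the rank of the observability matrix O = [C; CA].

2

CA = [[0, -24]]
Observability matrix O = [C; CA] = [[4, 2], [0, -24]]
det(O) = 4·(-24) - 2·0 = -96 - 0 = -96 ≠ 0, so rank(O) = 2.
rank(O) = 2 = n, so the pair (A, C) is completely observable.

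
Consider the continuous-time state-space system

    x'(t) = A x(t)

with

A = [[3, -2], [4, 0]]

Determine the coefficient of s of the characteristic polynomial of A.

-3

For a 2×2 matrix, det(sI - A) = s^2 - (tr A)s + det A.
tr A = 3, det A = 8.
So p(s) = s^2 - 3s + 8.
The coefficient of s is -3.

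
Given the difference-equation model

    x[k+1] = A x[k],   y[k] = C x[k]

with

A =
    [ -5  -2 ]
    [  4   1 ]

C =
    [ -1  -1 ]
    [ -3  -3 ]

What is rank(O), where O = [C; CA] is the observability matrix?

1

CA = [[1, 1], [3, 3]]
Observability matrix O = [C; CA] = [[-1, -1], [-3, -3], [1, 1], [3, 3]]
Every row of O is a scalar multiple of row 1 = [-1, -1] (multipliers 1, 3, -1, -3), so the rows span a one-dimensional space.
O ≠ 0, hence rank(O) = 1.
rank(O) = 1 < n = 2, so the pair (A, C) is not completely observable.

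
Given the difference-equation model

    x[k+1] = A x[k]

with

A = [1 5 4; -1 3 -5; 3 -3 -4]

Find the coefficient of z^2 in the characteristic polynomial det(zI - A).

0

Expand det(zI - A) for the 3×3 matrix.
p(z) = z^3 - 35z + 146.
(Check: constant term = det(-A) = (-1)^3 det A = 146; coefficient of z^2 = -tr A = 0.)
The coefficient of z^2 is 0.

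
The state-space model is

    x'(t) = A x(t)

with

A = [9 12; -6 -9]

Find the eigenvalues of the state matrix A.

det(sI - A) = s^2 - (tr A)s + det A, with tr A = 9 + (-9) = 0 and det A = 9·(-9) - 12·(-6) = -81 - (-72) = -9.
So p(s) = det(sI - A) = s^2 - 9.
Factor s^2 - 9: two numbers with sum 0 and product -9 are 3 and -3, so s^2 - 9 = (s - 3)(s + 3).
Hence p(s) = (s - 3) (s + 3), with roots -3, 3.
At least one eigenvalue has non-negative real part, so the system is not asymptotically stable.

-3, 3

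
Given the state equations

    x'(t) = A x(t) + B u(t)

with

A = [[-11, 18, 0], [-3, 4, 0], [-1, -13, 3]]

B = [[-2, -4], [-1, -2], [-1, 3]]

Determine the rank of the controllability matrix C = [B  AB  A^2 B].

2

AB = [[4, 8], [2, 4], [12, 39]]
A^2B = [[-8, -16], [-4, -8], [6, 57]]
Controllability matrix C = [B  AB  A^2B] = [[-2, -4, 4, 8, -8, -16], [-1, -2, 2, 4, -4, -8], [-1, 3, 12, 39, 6, 57]]
The rows r1, r2, r3 of C are linearly dependent: -r1 + 2·r2 = 0 (check each entry), so rank(C) ≤ 2.
The 2×2 minor from rows 1, 3, columns 1, 2 is (-2)·3 - (-4)·(-1) = -6 - 4 = -10 ≠ 0, so rank(C) = 2.
rank(C) = 2 < n = 3, so the pair (A, B) is not completely controllable.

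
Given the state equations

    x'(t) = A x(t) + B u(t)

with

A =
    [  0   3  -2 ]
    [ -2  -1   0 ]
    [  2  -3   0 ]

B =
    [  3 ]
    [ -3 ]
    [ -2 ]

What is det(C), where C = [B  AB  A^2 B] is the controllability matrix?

AB = [[-5], [-3], [15]]
A^2B = [[-39], [13], [-1]]
Controllability matrix C = [B  AB  A^2B] = [[3, -5, -39], [-3, -3, 13], [-2, 15, -1]]
Expanding along the first row, det(C) = 3·((-3)·(-1) - 13·15) - (-5)·((-3)·(-1) - 13·(-2)) + (-39)·((-3)·15 - (-3)·(-2)) = 3·(-192) - (-5)·29 + (-39)·(-51) = 1558
Since det(C) ≠ 0, rank(C) = 3 and the system is completely controllable.

1558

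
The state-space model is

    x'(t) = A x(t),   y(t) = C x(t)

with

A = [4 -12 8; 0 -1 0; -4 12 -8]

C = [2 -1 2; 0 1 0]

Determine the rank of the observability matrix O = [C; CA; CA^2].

2

CA = [[0, 1, 0], [0, -1, 0]]
CA^2 = [[0, -1, 0], [0, 1, 0]]
Observability matrix O = [C; CA; CA^2] = [[2, -1, 2], [0, 1, 0], [0, 1, 0], [0, -1, 0], [0, -1, 0], [0, 1, 0]]
The columns c1, c2, c3 of O are linearly dependent: -c1 + c3 = 0 (check each entry), so rank(O) ≤ 2.
The 2×2 minor from rows 1, 2, columns 1, 2 is 2·1 - (-1)·0 = 2 - 0 = 2 ≠ 0, so rank(O) = 2.
rank(O) = 2 < n = 3, so the pair (A, C) is not completely observable.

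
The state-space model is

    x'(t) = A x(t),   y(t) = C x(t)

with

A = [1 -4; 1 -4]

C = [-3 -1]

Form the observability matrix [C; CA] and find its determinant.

CA = [[-4, 16]]
Observability matrix O = [C; CA] = [[-3, -1], [-4, 16]]
det(O) = (-3)·16 - (-1)·(-4) = -48 - 4 = -52
Since det(O) ≠ 0, rank(O) = 2 and the system is completely observable.

-52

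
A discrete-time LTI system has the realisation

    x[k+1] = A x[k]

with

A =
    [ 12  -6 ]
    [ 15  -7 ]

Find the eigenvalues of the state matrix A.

2, 3

det(zI - A) = z^2 - (tr A)z + det A, with tr A = 12 + (-7) = 5 and det A = 12·(-7) - (-6)·15 = -84 - (-90) = 6.
So p(z) = det(zI - A) = z^2 - 5z + 6.
Factor z^2 - 5z + 6: two numbers with sum 5 and product 6 are 3 and 2, so z^2 - 5z + 6 = (z - 3)(z - 2).
Hence p(z) = (z - 3) (z - 2), with roots 2, 3.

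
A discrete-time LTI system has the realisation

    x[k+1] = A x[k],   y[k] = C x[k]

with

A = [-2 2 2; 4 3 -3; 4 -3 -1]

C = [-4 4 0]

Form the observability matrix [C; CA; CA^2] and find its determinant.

CA = [[24, 4, -20]]
CA^2 = [[-112, 120, 56]]
Observability matrix O = [C; CA; CA^2] = [[-4, 4, 0], [24, 4, -20], [-112, 120, 56]]
Expanding along the first row, det(O) = (-4)·(4·56 - (-20)·120) - 4·(24·56 - (-20)·(-112)) + 0·(24·120 - 4·(-112)) = (-4)·2624 - 4·(-896) + 0·3328 = -6912
Since det(O) ≠ 0, rank(O) = 3 and the system is completely observable.

-6912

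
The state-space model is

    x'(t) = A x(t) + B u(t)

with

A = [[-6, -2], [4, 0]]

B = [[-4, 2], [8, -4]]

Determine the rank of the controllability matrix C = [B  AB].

1

AB = [[8, -4], [-16, 8]]
Controllability matrix C = [B  AB] = [[-4, 2, 8, -4], [8, -4, -16, 8]]
Every column of C is a scalar multiple of column 1 = [-4, 8] (multipliers 1, -1/2, -2, 1), so the columns span a one-dimensional space.
C ≠ 0, hence rank(C) = 1.
rank(C) = 1 < n = 2, so the pair (A, B) is not completely controllable.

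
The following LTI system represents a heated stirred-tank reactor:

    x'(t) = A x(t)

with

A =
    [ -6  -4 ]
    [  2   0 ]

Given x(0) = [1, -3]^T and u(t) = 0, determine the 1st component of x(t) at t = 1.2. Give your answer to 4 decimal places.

det(sI - A) = s^2 - (tr A)s + det A, with tr A = (-6) + 0 = -6 and det A = (-6)·0 - (-4)·2 = 0 - (-8) = 8.
So p(s) = det(sI - A) = s^2 + 6s + 8.
Factor s^2 + 6s + 8: two numbers with sum -6 and product 8 are -2 and -4, so s^2 + 6s + 8 = (s + 2)(s + 4).
Hence p(s) = (s + 2) (s + 4), with roots -4, -2.
The eigenvalues -4, -2 are distinct and real, so A is diagonalisable and x(t) = e^{At} x(0) = V diag(e^{λ_i t}) V^{-1} x(0), where the columns of V are the eigenvectors.
λ = -4: A - (-4)I = [[-2, -4], [2, 4]]. Row 1 gives (-2)·v1 + (-4)·v2 = 0, so take v_1 = [-2, 1]^T.
λ = -2: A - (-2)I = [[-4, -4], [2, 2]]. Row 1 gives (-4)·v1 + (-4)·v2 = 0, so take v_2 = [-1, 1]^T.
V = [v_1 v_2] = [[-2, -1], [1, 1]] has det V = -1, so V^{-1} = adj(V)/det V = [[-1, -1], [1, 2]].
Modal coordinates z(0) = V^{-1} x(0): (-1)·1 + (-1)·(-3) = 2; 1·1 + 2·(-3) = -5; so z(0) = [2, -5]^T.
x_1(t) = Σ_i (v_i)_1 · z_i(0) · e^{λ_i t} (row 1 of V times the modal terms).
x_1(1.2) = (-2)·2·e^{-4·1.2} + (-1)·(-5)·e^{-2·1.2} = (-4)·0.008230 + 5·0.090718 = 0.4207.

0.4207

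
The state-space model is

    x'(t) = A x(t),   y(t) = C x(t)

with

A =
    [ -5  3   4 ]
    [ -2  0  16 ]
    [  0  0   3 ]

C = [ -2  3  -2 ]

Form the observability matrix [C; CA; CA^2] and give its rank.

2

CA = [[4, -6, 34]]
CA^2 = [[-8, 12, 22]]
Observability matrix O = [C; CA; CA^2] = [[-2, 3, -2], [4, -6, 34], [-8, 12, 22]]
The columns c1, c2, c3 of O are linearly dependent: 3·c1 + 2·c2 = 0 (check each entry), so rank(O) ≤ 2.
The 2×2 minor from rows 1, 2, columns 1, 3 is (-2)·34 - (-2)·4 = -68 - (-8) = -60 ≠ 0, so rank(O) = 2.
rank(O) = 2 < n = 3, so the pair (A, C) is not completely observable.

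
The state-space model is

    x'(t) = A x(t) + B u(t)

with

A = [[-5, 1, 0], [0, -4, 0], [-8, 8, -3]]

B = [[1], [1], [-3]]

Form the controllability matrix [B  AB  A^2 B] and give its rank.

2

AB = [[-4], [-4], [9]]
A^2B = [[16], [16], [-27]]
Controllability matrix C = [B  AB  A^2B] = [[1, -4, 16], [1, -4, 16], [-3, 9, -27]]
The rows r1, r2, r3 of C are linearly dependent: -r1 + r2 = 0 (check each entry), so rank(C) ≤ 2.
The 2×2 minor from rows 1, 3, columns 1, 2 is 1·9 - (-4)·(-3) = 9 - 12 = -3 ≠ 0, so rank(C) = 2.
rank(C) = 2 < n = 3, so the pair (A, B) is not completely controllable.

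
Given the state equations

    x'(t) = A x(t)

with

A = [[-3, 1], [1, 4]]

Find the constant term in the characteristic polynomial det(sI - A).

-13

For a 2×2 matrix, det(sI - A) = s^2 - (tr A)s + det A.
tr A = 1, det A = -13.
So p(s) = s^2 - s - 13.
The constant term is -13.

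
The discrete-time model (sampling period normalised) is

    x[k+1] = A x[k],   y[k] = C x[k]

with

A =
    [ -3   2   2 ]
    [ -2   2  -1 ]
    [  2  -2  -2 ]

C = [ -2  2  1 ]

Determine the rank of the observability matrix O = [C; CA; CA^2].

3

CA = [[4, -2, -8]]
CA^2 = [[-24, 20, 26]]
Observability matrix O = [C; CA; CA^2] = [[-2, 2, 1], [4, -2, -8], [-24, 20, 26]]
det(O) = (-2)·((-2)·26 - (-8)·20) - 2·(4·26 - (-8)·(-24)) + 1·(4·20 - (-2)·(-24)) = (-2)·108 - 2·(-88) + 1·32 = -8 ≠ 0, so rank(O) = 3.
rank(O) = 3 = n, so the pair (A, C) is completely observable.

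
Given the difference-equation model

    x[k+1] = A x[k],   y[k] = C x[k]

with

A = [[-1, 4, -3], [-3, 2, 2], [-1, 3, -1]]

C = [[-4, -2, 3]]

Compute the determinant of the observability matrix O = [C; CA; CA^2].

CA = [[7, -11, 5]]
CA^2 = [[21, 21, -48]]
Observability matrix O = [C; CA; CA^2] = [[-4, -2, 3], [7, -11, 5], [21, 21, -48]]
Expanding along the first row, det(O) = (-4)·((-11)·(-48) - 5·21) - (-2)·(7·(-48) - 5·21) + 3·(7·21 - (-11)·21) = (-4)·423 - (-2)·(-441) + 3·378 = -1440
Since det(O) ≠ 0, rank(O) = 3 and the system is completely observable.

-1440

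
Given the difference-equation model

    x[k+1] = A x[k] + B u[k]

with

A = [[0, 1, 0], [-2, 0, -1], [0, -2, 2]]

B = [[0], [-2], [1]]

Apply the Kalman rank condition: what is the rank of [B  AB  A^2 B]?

3

AB = [[-2], [-1], [6]]
A^2B = [[-1], [-2], [14]]
Controllability matrix C = [B  AB  A^2B] = [[0, -2, -1], [-2, -1, -2], [1, 6, 14]]
det(C) = 0·((-1)·14 - (-2)·6) - (-2)·((-2)·14 - (-2)·1) + (-1)·((-2)·6 - (-1)·1) = 0·(-2) - (-2)·(-26) + (-1)·(-11) = -41 ≠ 0, so rank(C) = 3.
rank(C) = 3 = n, so the pair (A, B) is completely controllable.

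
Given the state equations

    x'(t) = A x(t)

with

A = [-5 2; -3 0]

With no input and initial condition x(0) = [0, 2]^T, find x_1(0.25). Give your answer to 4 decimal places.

det(sI - A) = s^2 - (tr A)s + det A, with tr A = (-5) + 0 = -5 and det A = (-5)·0 - 2·(-3) = 0 - (-6) = 6.
So p(s) = det(sI - A) = s^2 + 5s + 6.
Factor s^2 + 5s + 6: two numbers with sum -5 and product 6 are -2 and -3, so s^2 + 5s + 6 = (s + 2)(s + 3).
Hence p(s) = (s + 2) (s + 3), with roots -3, -2.
The eigenvalues -3, -2 are distinct and real, so A is diagonalisable and x(t) = e^{At} x(0) = V diag(e^{λ_i t}) V^{-1} x(0), where the columns of V are the eigenvectors.
λ = -3: A - (-3)I = [[-2, 2], [-3, 3]]. Row 1 gives (-2)·v1 + 2·v2 = 0, so take v_1 = [-1, -1]^T.
λ = -2: A - (-2)I = [[-3, 2], [-3, 2]]. Row 1 gives (-3)·v1 + 2·v2 = 0, so take v_2 = [-2, -3]^T.
V = [v_1 v_2] = [[-1, -2], [-1, -3]] has det V = 1, so V^{-1} = adj(V)/det V = [[-3, 2], [1, -1]].
Modal coordinates z(0) = V^{-1} x(0): (-3)·0 + 2·2 = 4; 1·0 + (-1)·2 = -2; so z(0) = [4, -2]^T.
x_1(t) = Σ_i (v_i)_1 · z_i(0) · e^{λ_i t} (row 1 of V times the modal terms).
x_1(0.25) = (-1)·4·e^{-3·0.25} + (-2)·(-2)·e^{-2·0.25} = (-4)·0.472367 + 4·0.606531 = 0.5367.

0.5367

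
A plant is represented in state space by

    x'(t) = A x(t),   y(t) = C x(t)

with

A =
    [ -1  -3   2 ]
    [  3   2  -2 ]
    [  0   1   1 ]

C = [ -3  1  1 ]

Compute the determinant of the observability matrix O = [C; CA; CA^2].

CA = [[6, 12, -7]]
CA^2 = [[30, -1, -19]]
Observability matrix O = [C; CA; CA^2] = [[-3, 1, 1], [6, 12, -7], [30, -1, -19]]
Expanding along the first row, det(O) = (-3)·(12·(-19) - (-7)·(-1)) - 1·(6·(-19) - (-7)·30) + 1·(6·(-1) - 12·30) = (-3)·(-235) - 1·96 + 1·(-366) = 243
Since det(O) ≠ 0, rank(O) = 3 and the system is completely observable.

243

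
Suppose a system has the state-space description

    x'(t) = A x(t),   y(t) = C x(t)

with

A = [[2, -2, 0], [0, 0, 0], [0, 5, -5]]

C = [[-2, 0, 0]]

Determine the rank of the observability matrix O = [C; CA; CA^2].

2

CA = [[-4, 4, 0]]
CA^2 = [[-8, 8, 0]]
Observability matrix O = [C; CA; CA^2] = [[-2, 0, 0], [-4, 4, 0], [-8, 8, 0]]
Column 3 of O is identically zero, so rank(O) ≤ 2.
The 2×2 minor from rows 1, 2, columns 1, 2 is (-2)·4 - 0·(-4) = -8 - 0 = -8 ≠ 0, so rank(O) = 2.
rank(O) = 2 < n = 3, so the pair (A, C) is not completely observable.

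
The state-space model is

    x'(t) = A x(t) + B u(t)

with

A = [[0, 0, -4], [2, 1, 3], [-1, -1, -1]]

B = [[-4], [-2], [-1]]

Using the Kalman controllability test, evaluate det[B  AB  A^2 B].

AB = [[4], [-13], [7]]
A^2B = [[-28], [16], [2]]
Controllability matrix C = [B  AB  A^2B] = [[-4, 4, -28], [-2, -13, 16], [-1, 7, 2]]
Expanding along the first row, det(C) = (-4)·((-13)·2 - 16·7) - 4·((-2)·2 - 16·(-1)) + (-28)·((-2)·7 - (-13)·(-1)) = (-4)·(-138) - 4·12 + (-28)·(-27) = 1260
Since det(C) ≠ 0, rank(C) = 3 and the system is completely controllable.

1260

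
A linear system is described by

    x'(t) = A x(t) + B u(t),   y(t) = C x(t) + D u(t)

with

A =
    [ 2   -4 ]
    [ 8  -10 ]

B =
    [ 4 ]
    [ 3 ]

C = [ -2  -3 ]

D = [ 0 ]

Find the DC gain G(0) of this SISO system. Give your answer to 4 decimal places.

-11.1667

G(0) = C(-A)^{-1}B + D = -C A^{-1} B + D.
det A = 12, so A^{-1} = (1/12)·adj(A) = [[-5/6, 1/3], [-2/3, 1/6]]
A^{-1} B = [-7/3, -13/6]^T
C A^{-1} B = 67/6
G(0) = D - C A^{-1} B = 0 - (67/6) = -67/6 ≈ -11.1667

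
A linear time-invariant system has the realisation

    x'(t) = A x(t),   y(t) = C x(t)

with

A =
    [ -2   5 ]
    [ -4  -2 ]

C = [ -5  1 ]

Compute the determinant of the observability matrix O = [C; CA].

129

CA = [[6, -27]]
Observability matrix O = [C; CA] = [[-5, 1], [6, -27]]
det(O) = (-5)·(-27) - 1·6 = 135 - 6 = 129
Since det(O) ≠ 0, rank(O) = 2 and the system is completely observable.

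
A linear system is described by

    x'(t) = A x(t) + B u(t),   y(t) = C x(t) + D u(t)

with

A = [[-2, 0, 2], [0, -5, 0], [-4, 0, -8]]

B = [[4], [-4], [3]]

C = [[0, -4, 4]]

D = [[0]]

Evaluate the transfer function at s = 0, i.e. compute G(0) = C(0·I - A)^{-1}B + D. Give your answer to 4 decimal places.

1.5333

G(0) = C(-A)^{-1}B + D = -C A^{-1} B + D.
det A = -120, so A^{-1} = (1/-120)·adj(A) = [[-1/3, 0, -1/12], [0, -1/5, 0], [1/6, 0, -1/12]]
A^{-1} B = [-19/12, 4/5, 5/12]^T
C A^{-1} B = -23/15
G(0) = D - C A^{-1} B = 0 - (-23/15) = 23/15 ≈ 1.5333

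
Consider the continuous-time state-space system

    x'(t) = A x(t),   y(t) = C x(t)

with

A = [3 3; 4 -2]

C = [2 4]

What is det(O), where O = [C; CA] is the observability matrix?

CA = [[22, -2]]
Observability matrix O = [C; CA] = [[2, 4], [22, -2]]
det(O) = 2·(-2) - 4·22 = -4 - 88 = -92
Since det(O) ≠ 0, rank(O) = 2 and the system is completely observable.

-92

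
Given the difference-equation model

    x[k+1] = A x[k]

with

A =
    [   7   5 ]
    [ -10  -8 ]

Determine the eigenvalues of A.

-3, 2

det(zI - A) = z^2 - (tr A)z + det A, with tr A = 7 + (-8) = -1 and det A = 7·(-8) - 5·(-10) = -56 - (-50) = -6.
So p(z) = det(zI - A) = z^2 + z - 6.
Factor z^2 + z - 6: two numbers with sum -1 and product -6 are 2 and -3, so z^2 + z - 6 = (z - 2)(z + 3).
Hence p(z) = (z - 2) (z + 3), with roots -3, 2.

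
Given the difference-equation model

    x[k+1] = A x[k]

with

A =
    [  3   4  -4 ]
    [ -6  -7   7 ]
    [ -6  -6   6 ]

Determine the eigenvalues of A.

det(zI - A) = z^3 - (tr A)z^2 + (M11 + M22 + M33)z - det A, where Mii is the 2×2 principal minor of A obtained by deleting row i and column i.
tr A = 3 + (-7) + 6 = 2; M11 = (-7)·6 - 7·(-6) = -42 - (-42) = 0; M22 = 3·6 - (-4)·(-6) = 18 - 24 = -6; M33 = 3·(-7) - 4·(-6) = -21 - (-24) = 3; sum of minors = -3.
det A = 3·((-7)·6 - 7·(-6)) - 4·((-6)·6 - 7·(-6)) + (-4)·((-6)·(-6) - (-7)·(-6)) = 3·0 - 4·6 + (-4)·(-6) = 0.
So p(z) = det(zI - A) = z^3 - 2z^2 - 3z.
The constant term is 0, so p(z) = z(z^2 - 2z - 3).
Factor z^2 - 2z - 3: two numbers with sum 2 and product -3 are 3 and -1, so z^2 - 2z - 3 = (z - 3)(z + 1).
Hence p(z) = z (z - 3) (z + 1), with roots -1, 0, 3.

-1, 0, 3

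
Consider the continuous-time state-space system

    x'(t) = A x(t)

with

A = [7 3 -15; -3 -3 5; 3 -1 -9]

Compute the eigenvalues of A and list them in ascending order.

det(sI - A) = s^3 - (tr A)s^2 + (M11 + M22 + M33)s - det A, where Mii is the 2×2 principal minor of A obtained by deleting row i and column i.
tr A = 7 + (-3) + (-9) = -5; M11 = (-3)·(-9) - 5·(-1) = 27 - (-5) = 32; M22 = 7·(-9) - (-15)·3 = -63 - (-45) = -18; M33 = 7·(-3) - 3·(-3) = -21 - (-9) = -12; sum of minors = 2.
det A = 7·((-3)·(-9) - 5·(-1)) - 3·((-3)·(-9) - 5·3) + (-15)·((-3)·(-1) - (-3)·3) = 7·32 - 3·12 + (-15)·12 = 8.
So p(s) = det(sI - A) = s^3 + 5s^2 + 2s - 8.
Rational-root test: any integer root divides -8. Testing small divisors, s = 1 works: p(1) = 1 + 5 + 2 + (-8) = 0, so (s - 1) is a factor.
Dividing, p(s) = (s - 1)(s^2 + 6s + 8).
Factor s^2 + 6s + 8: two numbers with sum -6 and product 8 are -2 and -4, so s^2 + 6s + 8 = (s + 2)(s + 4).
Hence p(s) = (s - 1) (s + 2) (s + 4), with roots -4, -2, 1.
At least one eigenvalue has non-negative real part, so the system is not asymptotically stable.

-4, -2, 1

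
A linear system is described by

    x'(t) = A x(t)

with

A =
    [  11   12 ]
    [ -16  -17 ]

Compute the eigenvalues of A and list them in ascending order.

det(sI - A) = s^2 - (tr A)s + det A, with tr A = 11 + (-17) = -6 and det A = 11·(-17) - 12·(-16) = -187 - (-192) = 5.
So p(s) = det(sI - A) = s^2 + 6s + 5.
Factor s^2 + 6s + 5: two numbers with sum -6 and product 5 are -1 and -5, so s^2 + 6s + 5 = (s + 1)(s + 5).
Hence p(s) = (s + 1) (s + 5), with roots -5, -1.
All eigenvalues have negative real part, so the system is asymptotically stable.

-5, -1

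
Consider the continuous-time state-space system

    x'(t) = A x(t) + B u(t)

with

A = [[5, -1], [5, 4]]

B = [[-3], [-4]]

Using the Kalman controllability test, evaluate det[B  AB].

AB = [[-11], [-31]]
Controllability matrix C = [B  AB] = [[-3, -11], [-4, -31]]
det(C) = (-3)·(-31) - (-11)·(-4) = 93 - 44 = 49
Since det(C) ≠ 0, rank(C) = 2 and the system is completely controllable.

49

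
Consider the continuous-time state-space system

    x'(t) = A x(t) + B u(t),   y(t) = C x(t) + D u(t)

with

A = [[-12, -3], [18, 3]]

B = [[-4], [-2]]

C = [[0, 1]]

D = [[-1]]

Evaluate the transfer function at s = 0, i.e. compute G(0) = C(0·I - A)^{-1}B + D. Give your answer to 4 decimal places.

G(0) = C(-A)^{-1}B + D = -C A^{-1} B + D.
det A = 18, so A^{-1} = (1/18)·adj(A) = [[1/6, 1/6], [-1, -2/3]]
A^{-1} B = [-1, 16/3]^T
C A^{-1} B = 16/3
G(0) = D - C A^{-1} B = -1 - (16/3) = -19/3 ≈ -6.3333

-6.3333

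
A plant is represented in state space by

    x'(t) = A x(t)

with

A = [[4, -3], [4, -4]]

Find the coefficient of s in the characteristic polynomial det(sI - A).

For a 2×2 matrix, det(sI - A) = s^2 - (tr A)s + det A.
tr A = 0, det A = -4.
So p(s) = s^2 - 4.
The coefficient of s is 0.

0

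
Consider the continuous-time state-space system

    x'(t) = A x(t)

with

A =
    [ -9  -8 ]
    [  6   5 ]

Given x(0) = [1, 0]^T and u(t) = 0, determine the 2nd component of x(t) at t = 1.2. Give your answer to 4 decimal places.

det(sI - A) = s^2 - (tr A)s + det A, with tr A = (-9) + 5 = -4 and det A = (-9)·5 - (-8)·6 = -45 - (-48) = 3.
So p(s) = det(sI - A) = s^2 + 4s + 3.
Factor s^2 + 4s + 3: two numbers with sum -4 and product 3 are -1 and -3, so s^2 + 4s + 3 = (s + 1)(s + 3).
Hence p(s) = (s + 1) (s + 3), with roots -3, -1.
The eigenvalues -3, -1 are distinct and real, so A is diagonalisable and x(t) = e^{At} x(0) = V diag(e^{λ_i t}) V^{-1} x(0), where the columns of V are the eigenvectors.
λ = -3: A - (-3)I = [[-6, -8], [6, 8]]. Row 1 gives (-6)·v1 + (-8)·v2 = 0, so take v_1 = [-4, 3]^T.
λ = -1: A - (-1)I = [[-8, -8], [6, 6]]. Row 1 gives (-8)·v1 + (-8)·v2 = 0, so take v_2 = [-1, 1]^T.
V = [v_1 v_2] = [[-4, -1], [3, 1]] has det V = -1, so V^{-1} = adj(V)/det V = [[-1, -1], [3, 4]].
Modal coordinates z(0) = V^{-1} x(0): (-1)·1 + (-1)·0 = -1; 3·1 + 4·0 = 3; so z(0) = [-1, 3]^T.
x_2(t) = Σ_i (v_i)_2 · z_i(0) · e^{λ_i t} (row 2 of V times the modal terms).
x_2(1.2) = 3·(-1)·e^{-3·1.2} + 1·3·e^{-1·1.2} = (-3)·0.027324 + 3·0.301194 = 0.8216.

0.8216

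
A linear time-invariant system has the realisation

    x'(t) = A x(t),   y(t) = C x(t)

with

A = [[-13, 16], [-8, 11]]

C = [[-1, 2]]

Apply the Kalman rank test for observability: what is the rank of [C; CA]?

CA = [[-3, 6]]
Observability matrix O = [C; CA] = [[-1, 2], [-3, 6]]
Every row of O is a scalar multiple of row 1 = [-1, 2] (multipliers 1, 3), so the rows span a one-dimensional space.
O ≠ 0, hence rank(O) = 1.
rank(O) = 1 < n = 2, so the pair (A, C) is not completely observable.

1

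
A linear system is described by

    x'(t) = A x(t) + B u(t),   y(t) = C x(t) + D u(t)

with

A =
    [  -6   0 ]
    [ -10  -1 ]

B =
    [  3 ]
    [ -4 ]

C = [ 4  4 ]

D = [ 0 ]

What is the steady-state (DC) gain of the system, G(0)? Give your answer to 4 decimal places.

G(0) = C(-A)^{-1}B + D = -C A^{-1} B + D.
det A = 6, so A^{-1} = (1/6)·adj(A) = [[-1/6, 0], [5/3, -1]]
A^{-1} B = [-1/2, 9]^T
C A^{-1} B = 34
G(0) = D - C A^{-1} B = 0 - (34) = -34

-34.0000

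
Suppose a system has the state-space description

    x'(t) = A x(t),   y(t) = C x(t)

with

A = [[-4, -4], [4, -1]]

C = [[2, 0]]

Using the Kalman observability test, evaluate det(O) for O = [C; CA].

-16

CA = [[-8, -8]]
Observability matrix O = [C; CA] = [[2, 0], [-8, -8]]
det(O) = 2·(-8) - 0·(-8) = -16 - 0 = -16
Since det(O) ≠ 0, rank(O) = 2 and the system is completely observable.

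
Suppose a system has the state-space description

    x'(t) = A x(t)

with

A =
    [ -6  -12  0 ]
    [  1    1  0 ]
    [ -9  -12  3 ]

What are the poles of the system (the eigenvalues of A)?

det(sI - A) = s^3 - (tr A)s^2 + (M11 + M22 + M33)s - det A, where Mii is the 2×2 principal minor of A obtained by deleting row i and column i.
tr A = (-6) + 1 + 3 = -2; M11 = 1·3 - 0·(-12) = 3 - 0 = 3; M22 = (-6)·3 - 0·(-9) = -18 - 0 = -18; M33 = (-6)·1 - (-12)·1 = -6 - (-12) = 6; sum of minors = -9.
det A = (-6)·(1·3 - 0·(-12)) - (-12)·(1·3 - 0·(-9)) + 0·(1·(-12) - 1·(-9)) = (-6)·3 - (-12)·3 + 0·(-3) = 18.
So p(s) = det(sI - A) = s^3 + 2s^2 - 9s - 18.
Rational-root test: any integer root divides -18. Testing small divisors, s = -2 works: p(-2) = -8 + 8 + 18 + (-18) = 0, so (s + 2) is a factor.
Dividing, p(s) = (s + 2)(s^2 - 9).
Factor s^2 - 9: two numbers with sum 0 and product -9 are 3 and -3, so s^2 - 9 = (s - 3)(s + 3).
Hence p(s) = (s - 3) (s + 2) (s + 3), with roots -3, -2, 3.
At least one eigenvalue has non-negative real part, so the system is not asymptotically stable.

-3, -2, 3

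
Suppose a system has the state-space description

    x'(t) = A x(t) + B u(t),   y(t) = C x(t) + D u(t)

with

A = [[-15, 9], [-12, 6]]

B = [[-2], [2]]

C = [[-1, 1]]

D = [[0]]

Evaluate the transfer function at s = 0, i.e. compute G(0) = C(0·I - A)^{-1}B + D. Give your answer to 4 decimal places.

G(0) = C(-A)^{-1}B + D = -C A^{-1} B + D.
det A = 18, so A^{-1} = (1/18)·adj(A) = [[1/3, -1/2], [2/3, -5/6]]
A^{-1} B = [-5/3, -3]^T
C A^{-1} B = -4/3
G(0) = D - C A^{-1} B = 0 - (-4/3) = 4/3 ≈ 1.3333

1.3333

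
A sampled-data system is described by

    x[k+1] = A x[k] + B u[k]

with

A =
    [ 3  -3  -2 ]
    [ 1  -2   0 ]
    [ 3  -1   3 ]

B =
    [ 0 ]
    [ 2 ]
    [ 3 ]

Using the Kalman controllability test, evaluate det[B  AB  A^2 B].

-1108

AB = [[-12], [-4], [7]]
A^2B = [[-38], [-4], [-11]]
Controllability matrix C = [B  AB  A^2B] = [[0, -12, -38], [2, -4, -4], [3, 7, -11]]
Expanding along the first row, det(C) = 0·((-4)·(-11) - (-4)·7) - (-12)·(2·(-11) - (-4)·3) + (-38)·(2·7 - (-4)·3) = 0·72 - (-12)·(-10) + (-38)·26 = -1108
Since det(C) ≠ 0, rank(C) = 3 and the system is completely controllable.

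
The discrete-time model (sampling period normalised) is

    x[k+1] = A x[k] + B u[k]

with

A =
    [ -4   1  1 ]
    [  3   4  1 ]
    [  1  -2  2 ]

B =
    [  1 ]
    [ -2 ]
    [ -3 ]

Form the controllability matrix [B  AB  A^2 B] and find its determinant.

-2404

AB = [[-9], [-8], [-1]]
A^2B = [[27], [-60], [5]]
Controllability matrix C = [B  AB  A^2B] = [[1, -9, 27], [-2, -8, -60], [-3, -1, 5]]
Expanding along the first row, det(C) = 1·((-8)·5 - (-60)·(-1)) - (-9)·((-2)·5 - (-60)·(-3)) + 27·((-2)·(-1) - (-8)·(-3)) = 1·(-100) - (-9)·(-190) + 27·(-22) = -2404
Since det(C) ≠ 0, rank(C) = 3 and the system is completely controllable.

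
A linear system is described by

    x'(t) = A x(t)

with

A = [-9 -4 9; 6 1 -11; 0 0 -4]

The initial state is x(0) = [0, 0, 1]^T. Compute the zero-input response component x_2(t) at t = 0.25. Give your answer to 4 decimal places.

-1.0338

det(sI - A) = s^3 - (tr A)s^2 + (M11 + M22 + M33)s - det A, where Mii is the 2×2 principal minor of A obtained by deleting row i and column i.
tr A = (-9) + 1 + (-4) = -12; M11 = 1·(-4) - (-11)·0 = -4 - 0 = -4; M22 = (-9)·(-4) - 9·0 = 36 - 0 = 36; M33 = (-9)·1 - (-4)·6 = -9 - (-24) = 15; sum of minors = 47.
det A = (-9)·(1·(-4) - (-11)·0) - (-4)·(6·(-4) - (-11)·0) + 9·(6·0 - 1·0) = (-9)·(-4) - (-4)·(-24) + 9·0 = -60.
So p(s) = det(sI - A) = s^3 + 12s^2 + 47s + 60.
Rational-root test: any integer root divides 60. Testing small divisors, s = -3 works: p(-3) = -27 + 108 + (-141) + 60 = 0, so (s + 3) is a factor.
Dividing, p(s) = (s + 3)(s^2 + 9s + 20).
Factor s^2 + 9s + 20: two numbers with sum -9 and product 20 are -4 and -5, so s^2 + 9s + 20 = (s + 4)(s + 5).
Hence p(s) = (s + 3) (s + 4) (s + 5), with roots -5, -4, -3.
The eigenvalues -5, -4, -3 are distinct and real, so A is diagonalisable and x(t) = e^{At} x(0) = V diag(e^{λ_i t}) V^{-1} x(0), where the columns of V are the eigenvectors.
λ = -5: A - (-5)I = [[-4, -4, 9], [6, 6, -11], [0, 0, 1]]. v must be orthogonal to every row; (row 1) × (row 2) = [-10, 10, 0], so take v_1 = [-1, 1, 0]^T.
λ = -4: A - (-4)I = [[-5, -4, 9], [6, 5, -11], [0, 0, 0]]. v must be orthogonal to every row; (row 1) × (row 2) = [-1, -1, -1], so take v_2 = [1, 1, 1]^T.
λ = -3: A - (-3)I = [[-6, -4, 9], [6, 4, -11], [0, 0, -1]]. v must be orthogonal to every row; (row 1) × (row 2) = [8, -12, 0], so take v_3 = [2, -3, 0]^T.
V = [v_1 v_2 v_3] = [[-1, 1, 2], [1, 1, -3], [0, 1, 0]] has det V = -1, so V^{-1} = adj(V)/det V = [[-3, -2, 5], [0, 0, 1], [-1, -1, 2]].
Modal coordinates z(0) = V^{-1} x(0): (-3)·0 + (-2)·0 + 5·1 = 5; 0·0 + 0·0 + 1·1 = 1; (-1)·0 + (-1)·0 + 2·1 = 2; so z(0) = [5, 1, 2]^T.
x_2(t) = Σ_i (v_i)_2 · z_i(0) · e^{λ_i t} (row 2 of V times the modal terms).
x_2(0.25) = 1·5·e^{-5·0.25} + 1·1·e^{-4·0.25} + (-3)·2·e^{-3·0.25} = 5·0.286505 + 1·0.367879 + (-6)·0.472367 = -1.0338.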